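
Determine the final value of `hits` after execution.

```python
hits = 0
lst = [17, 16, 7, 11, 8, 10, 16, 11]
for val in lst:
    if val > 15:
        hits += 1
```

Let's trace through this code step by step.

Initialize: hits = 0
Initialize: lst = [17, 16, 7, 11, 8, 10, 16, 11]
Entering loop: for val in lst:

After execution: hits = 3
3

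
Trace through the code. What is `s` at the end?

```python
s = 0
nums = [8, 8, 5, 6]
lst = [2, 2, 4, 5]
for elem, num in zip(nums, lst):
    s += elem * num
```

Let's trace through this code step by step.

Initialize: s = 0
Initialize: nums = [8, 8, 5, 6]
Initialize: lst = [2, 2, 4, 5]
Entering loop: for elem, num in zip(nums, lst):

After execution: s = 82
82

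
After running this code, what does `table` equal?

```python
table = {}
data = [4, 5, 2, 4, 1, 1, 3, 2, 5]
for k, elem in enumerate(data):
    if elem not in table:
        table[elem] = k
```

Let's trace through this code step by step.

Initialize: table = {}
Initialize: data = [4, 5, 2, 4, 1, 1, 3, 2, 5]
Entering loop: for k, elem in enumerate(data):

After execution: table = {4: 0, 5: 1, 2: 2, 1: 4, 3: 6}
{4: 0, 5: 1, 2: 2, 1: 4, 3: 6}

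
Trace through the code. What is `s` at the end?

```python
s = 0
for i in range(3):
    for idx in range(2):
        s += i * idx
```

Let's trace through this code step by step.

Initialize: s = 0
Entering loop: for i in range(3):

After execution: s = 3
3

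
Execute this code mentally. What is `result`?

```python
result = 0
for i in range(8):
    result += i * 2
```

Let's trace through this code step by step.

Initialize: result = 0
Entering loop: for i in range(8):

After execution: result = 56
56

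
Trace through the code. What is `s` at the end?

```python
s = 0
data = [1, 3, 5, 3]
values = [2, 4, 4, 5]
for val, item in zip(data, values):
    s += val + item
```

Let's trace through this code step by step.

Initialize: s = 0
Initialize: data = [1, 3, 5, 3]
Initialize: values = [2, 4, 4, 5]
Entering loop: for val, item in zip(data, values):

After execution: s = 27
27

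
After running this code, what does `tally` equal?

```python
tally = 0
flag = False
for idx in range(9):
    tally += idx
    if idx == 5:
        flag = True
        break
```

Let's trace through this code step by step.

Initialize: tally = 0
Initialize: flag = False
Entering loop: for idx in range(9):

After execution: tally = 15
15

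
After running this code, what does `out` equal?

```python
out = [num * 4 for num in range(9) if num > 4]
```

Let's trace through this code step by step.

Initialize: out = [num * 4 for num in range(9) if num > 4]

After execution: out = [20, 24, 28, 32]
[20, 24, 28, 32]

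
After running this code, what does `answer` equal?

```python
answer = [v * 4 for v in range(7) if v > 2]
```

Let's trace through this code step by step.

Initialize: answer = [v * 4 for v in range(7) if v > 2]

After execution: answer = [12, 16, 20, 24]
[12, 16, 20, 24]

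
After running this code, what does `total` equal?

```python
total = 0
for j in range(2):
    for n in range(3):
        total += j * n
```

Let's trace through this code step by step.

Initialize: total = 0
Entering loop: for j in range(2):

After execution: total = 3
3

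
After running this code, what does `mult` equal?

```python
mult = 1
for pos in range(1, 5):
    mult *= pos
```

Let's trace through this code step by step.

Initialize: mult = 1
Entering loop: for pos in range(1, 5):

After execution: mult = 24
24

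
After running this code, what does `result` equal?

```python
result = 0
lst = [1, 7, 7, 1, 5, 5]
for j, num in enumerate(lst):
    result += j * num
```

Let's trace through this code step by step.

Initialize: result = 0
Initialize: lst = [1, 7, 7, 1, 5, 5]
Entering loop: for j, num in enumerate(lst):

After execution: result = 69
69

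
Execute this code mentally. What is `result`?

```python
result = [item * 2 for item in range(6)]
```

Let's trace through this code step by step.

Initialize: result = [item * 2 for item in range(6)]

After execution: result = [0, 2, 4, 6, 8, 10]
[0, 2, 4, 6, 8, 10]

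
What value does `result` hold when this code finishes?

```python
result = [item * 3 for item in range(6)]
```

Let's trace through this code step by step.

Initialize: result = [item * 3 for item in range(6)]

After execution: result = [0, 3, 6, 9, 12, 15]
[0, 3, 6, 9, 12, 15]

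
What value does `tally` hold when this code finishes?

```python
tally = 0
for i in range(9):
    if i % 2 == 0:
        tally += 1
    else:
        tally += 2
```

Let's trace through this code step by step.

Initialize: tally = 0
Entering loop: for i in range(9):

After execution: tally = 13
13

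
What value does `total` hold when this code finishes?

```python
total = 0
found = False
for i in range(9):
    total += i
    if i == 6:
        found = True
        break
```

Let's trace through this code step by step.

Initialize: total = 0
Initialize: found = False
Entering loop: for i in range(9):

After execution: total = 21
21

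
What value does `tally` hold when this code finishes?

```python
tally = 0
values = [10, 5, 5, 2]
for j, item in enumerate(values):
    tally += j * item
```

Let's trace through this code step by step.

Initialize: tally = 0
Initialize: values = [10, 5, 5, 2]
Entering loop: for j, item in enumerate(values):

After execution: tally = 21
21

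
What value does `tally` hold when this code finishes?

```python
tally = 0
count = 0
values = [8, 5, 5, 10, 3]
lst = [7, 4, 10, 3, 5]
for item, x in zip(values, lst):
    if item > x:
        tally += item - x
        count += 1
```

Let's trace through this code step by step.

Initialize: tally = 0
Initialize: count = 0
Initialize: values = [8, 5, 5, 10, 3]
Initialize: lst = [7, 4, 10, 3, 5]
Entering loop: for item, x in zip(values, lst):

After execution: tally = 9
9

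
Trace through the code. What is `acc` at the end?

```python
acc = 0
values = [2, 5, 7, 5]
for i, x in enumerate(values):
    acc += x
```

Let's trace through this code step by step.

Initialize: acc = 0
Initialize: values = [2, 5, 7, 5]
Entering loop: for i, x in enumerate(values):

After execution: acc = 19
19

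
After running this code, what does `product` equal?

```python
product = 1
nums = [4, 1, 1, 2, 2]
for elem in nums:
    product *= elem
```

Let's trace through this code step by step.

Initialize: product = 1
Initialize: nums = [4, 1, 1, 2, 2]
Entering loop: for elem in nums:

After execution: product = 16
16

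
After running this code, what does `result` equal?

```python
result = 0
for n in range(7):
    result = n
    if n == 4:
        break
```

Let's trace through this code step by step.

Initialize: result = 0
Entering loop: for n in range(7):

After execution: result = 4
4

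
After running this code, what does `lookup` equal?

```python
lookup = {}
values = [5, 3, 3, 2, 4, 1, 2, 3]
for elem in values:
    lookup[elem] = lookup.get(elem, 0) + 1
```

Let's trace through this code step by step.

Initialize: lookup = {}
Initialize: values = [5, 3, 3, 2, 4, 1, 2, 3]
Entering loop: for elem in values:

After execution: lookup = {5: 1, 3: 3, 2: 2, 4: 1, 1: 1}
{5: 1, 3: 3, 2: 2, 4: 1, 1: 1}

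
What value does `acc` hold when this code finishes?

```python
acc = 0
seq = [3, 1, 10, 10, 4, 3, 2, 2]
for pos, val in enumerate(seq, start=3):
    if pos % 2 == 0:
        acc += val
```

Let's trace through this code step by step.

Initialize: acc = 0
Initialize: seq = [3, 1, 10, 10, 4, 3, 2, 2]
Entering loop: for pos, val in enumerate(seq, start=3):

After execution: acc = 16
16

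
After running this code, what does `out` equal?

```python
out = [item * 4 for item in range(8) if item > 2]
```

Let's trace through this code step by step.

Initialize: out = [item * 4 for item in range(8) if item > 2]

After execution: out = [12, 16, 20, 24, 28]
[12, 16, 20, 24, 28]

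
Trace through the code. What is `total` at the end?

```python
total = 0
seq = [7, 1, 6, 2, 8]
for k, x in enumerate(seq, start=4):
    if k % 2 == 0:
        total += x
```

Let's trace through this code step by step.

Initialize: total = 0
Initialize: seq = [7, 1, 6, 2, 8]
Entering loop: for k, x in enumerate(seq, start=4):

After execution: total = 21
21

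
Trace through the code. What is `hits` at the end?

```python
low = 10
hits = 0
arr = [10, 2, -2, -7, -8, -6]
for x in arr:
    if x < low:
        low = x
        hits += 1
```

Let's trace through this code step by step.

Initialize: low = 10
Initialize: hits = 0
Initialize: arr = [10, 2, -2, -7, -8, -6]
Entering loop: for x in arr:

After execution: hits = 4
4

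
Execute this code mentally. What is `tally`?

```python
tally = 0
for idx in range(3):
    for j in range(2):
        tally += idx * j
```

Let's trace through this code step by step.

Initialize: tally = 0
Entering loop: for idx in range(3):

After execution: tally = 3
3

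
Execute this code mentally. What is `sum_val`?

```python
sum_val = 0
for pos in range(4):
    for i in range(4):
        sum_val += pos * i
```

Let's trace through this code step by step.

Initialize: sum_val = 0
Entering loop: for pos in range(4):

After execution: sum_val = 36
36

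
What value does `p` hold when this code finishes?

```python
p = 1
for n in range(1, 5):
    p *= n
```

Let's trace through this code step by step.

Initialize: p = 1
Entering loop: for n in range(1, 5):

After execution: p = 24
24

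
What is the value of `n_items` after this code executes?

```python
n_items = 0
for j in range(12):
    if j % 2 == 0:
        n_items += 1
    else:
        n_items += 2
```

Let's trace through this code step by step.

Initialize: n_items = 0
Entering loop: for j in range(12):

After execution: n_items = 18
18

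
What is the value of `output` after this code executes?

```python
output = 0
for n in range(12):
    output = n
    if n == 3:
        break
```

Let's trace through this code step by step.

Initialize: output = 0
Entering loop: for n in range(12):

After execution: output = 3
3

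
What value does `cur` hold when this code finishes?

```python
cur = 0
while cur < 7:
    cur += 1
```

Let's trace through this code step by step.

Initialize: cur = 0
Entering loop: while cur < 7:

After execution: cur = 7
7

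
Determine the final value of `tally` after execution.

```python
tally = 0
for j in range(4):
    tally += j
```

Let's trace through this code step by step.

Initialize: tally = 0
Entering loop: for j in range(4):

After execution: tally = 6
6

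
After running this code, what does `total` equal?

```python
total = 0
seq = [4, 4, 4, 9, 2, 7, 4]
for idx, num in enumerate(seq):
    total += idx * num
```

Let's trace through this code step by step.

Initialize: total = 0
Initialize: seq = [4, 4, 4, 9, 2, 7, 4]
Entering loop: for idx, num in enumerate(seq):

After execution: total = 106
106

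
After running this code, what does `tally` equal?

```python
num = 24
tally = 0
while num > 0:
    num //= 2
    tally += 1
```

Let's trace through this code step by step.

Initialize: num = 24
Initialize: tally = 0
Entering loop: while num > 0:

After execution: tally = 5
5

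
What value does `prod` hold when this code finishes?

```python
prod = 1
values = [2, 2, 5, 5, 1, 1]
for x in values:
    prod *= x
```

Let's trace through this code step by step.

Initialize: prod = 1
Initialize: values = [2, 2, 5, 5, 1, 1]
Entering loop: for x in values:

After execution: prod = 100
100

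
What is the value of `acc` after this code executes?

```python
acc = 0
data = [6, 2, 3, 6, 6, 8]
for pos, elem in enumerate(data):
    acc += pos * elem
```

Let's trace through this code step by step.

Initialize: acc = 0
Initialize: data = [6, 2, 3, 6, 6, 8]
Entering loop: for pos, elem in enumerate(data):

After execution: acc = 90
90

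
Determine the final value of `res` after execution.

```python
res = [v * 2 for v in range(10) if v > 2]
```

Let's trace through this code step by step.

Initialize: res = [v * 2 for v in range(10) if v > 2]

After execution: res = [6, 8, 10, 12, 14, 16, 18]
[6, 8, 10, 12, 14, 16, 18]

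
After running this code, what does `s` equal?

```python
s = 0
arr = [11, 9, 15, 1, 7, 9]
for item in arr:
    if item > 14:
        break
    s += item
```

Let's trace through this code step by step.

Initialize: s = 0
Initialize: arr = [11, 9, 15, 1, 7, 9]
Entering loop: for item in arr:

After execution: s = 20
20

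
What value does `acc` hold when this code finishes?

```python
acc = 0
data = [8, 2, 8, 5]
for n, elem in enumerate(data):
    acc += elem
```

Let's trace through this code step by step.

Initialize: acc = 0
Initialize: data = [8, 2, 8, 5]
Entering loop: for n, elem in enumerate(data):

After execution: acc = 23
23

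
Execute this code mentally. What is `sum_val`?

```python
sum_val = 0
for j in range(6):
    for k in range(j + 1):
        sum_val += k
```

Let's trace through this code step by step.

Initialize: sum_val = 0
Entering loop: for j in range(6):

After execution: sum_val = 35
35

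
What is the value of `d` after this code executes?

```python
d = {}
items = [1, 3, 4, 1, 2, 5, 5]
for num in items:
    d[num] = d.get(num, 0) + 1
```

Let's trace through this code step by step.

Initialize: d = {}
Initialize: items = [1, 3, 4, 1, 2, 5, 5]
Entering loop: for num in items:

After execution: d = {1: 2, 3: 1, 4: 1, 2: 1, 5: 2}
{1: 2, 3: 1, 4: 1, 2: 1, 5: 2}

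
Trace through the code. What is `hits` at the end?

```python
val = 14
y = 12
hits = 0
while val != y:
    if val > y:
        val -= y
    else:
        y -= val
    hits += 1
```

Let's trace through this code step by step.

Initialize: val = 14
Initialize: y = 12
Initialize: hits = 0
Entering loop: while val != y:

After execution: hits = 6
6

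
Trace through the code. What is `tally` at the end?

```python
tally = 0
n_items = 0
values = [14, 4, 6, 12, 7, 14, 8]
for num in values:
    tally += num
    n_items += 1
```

Let's trace through this code step by step.

Initialize: tally = 0
Initialize: n_items = 0
Initialize: values = [14, 4, 6, 12, 7, 14, 8]
Entering loop: for num in values:

After execution: tally = 65
65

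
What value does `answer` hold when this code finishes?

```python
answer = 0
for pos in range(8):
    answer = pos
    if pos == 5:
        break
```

Let's trace through this code step by step.

Initialize: answer = 0
Entering loop: for pos in range(8):

After execution: answer = 5
5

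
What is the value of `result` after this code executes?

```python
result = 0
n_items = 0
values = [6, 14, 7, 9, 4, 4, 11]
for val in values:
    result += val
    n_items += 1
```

Let's trace through this code step by step.

Initialize: result = 0
Initialize: n_items = 0
Initialize: values = [6, 14, 7, 9, 4, 4, 11]
Entering loop: for val in values:

After execution: result = 55
55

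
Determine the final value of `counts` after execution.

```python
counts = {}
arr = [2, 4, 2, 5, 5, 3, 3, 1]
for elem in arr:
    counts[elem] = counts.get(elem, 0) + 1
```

Let's trace through this code step by step.

Initialize: counts = {}
Initialize: arr = [2, 4, 2, 5, 5, 3, 3, 1]
Entering loop: for elem in arr:

After execution: counts = {2: 2, 4: 1, 5: 2, 3: 2, 1: 1}
{2: 2, 4: 1, 5: 2, 3: 2, 1: 1}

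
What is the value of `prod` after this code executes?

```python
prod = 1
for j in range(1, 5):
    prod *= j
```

Let's trace through this code step by step.

Initialize: prod = 1
Entering loop: for j in range(1, 5):

After execution: prod = 24
24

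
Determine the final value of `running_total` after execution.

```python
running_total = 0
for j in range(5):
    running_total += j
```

Let's trace through this code step by step.

Initialize: running_total = 0
Entering loop: for j in range(5):

After execution: running_total = 10
10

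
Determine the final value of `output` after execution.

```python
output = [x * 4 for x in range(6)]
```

Let's trace through this code step by step.

Initialize: output = [x * 4 for x in range(6)]

After execution: output = [0, 4, 8, 12, 16, 20]
[0, 4, 8, 12, 16, 20]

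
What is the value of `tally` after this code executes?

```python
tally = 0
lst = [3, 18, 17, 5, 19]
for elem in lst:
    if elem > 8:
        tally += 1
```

Let's trace through this code step by step.

Initialize: tally = 0
Initialize: lst = [3, 18, 17, 5, 19]
Entering loop: for elem in lst:

After execution: tally = 3
3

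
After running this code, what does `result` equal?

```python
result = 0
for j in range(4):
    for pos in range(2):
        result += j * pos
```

Let's trace through this code step by step.

Initialize: result = 0
Entering loop: for j in range(4):

After execution: result = 6
6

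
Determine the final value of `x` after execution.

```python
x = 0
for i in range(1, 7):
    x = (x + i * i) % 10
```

Let's trace through this code step by step.

Initialize: x = 0
Entering loop: for i in range(1, 7):

After execution: x = 1
1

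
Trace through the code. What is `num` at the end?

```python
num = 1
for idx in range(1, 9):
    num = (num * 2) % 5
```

Let's trace through this code step by step.

Initialize: num = 1
Entering loop: for idx in range(1, 9):

After execution: num = 1
1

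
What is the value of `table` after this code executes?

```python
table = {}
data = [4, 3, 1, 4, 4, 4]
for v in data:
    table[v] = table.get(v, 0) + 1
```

Let's trace through this code step by step.

Initialize: table = {}
Initialize: data = [4, 3, 1, 4, 4, 4]
Entering loop: for v in data:

After execution: table = {4: 4, 3: 1, 1: 1}
{4: 4, 3: 1, 1: 1}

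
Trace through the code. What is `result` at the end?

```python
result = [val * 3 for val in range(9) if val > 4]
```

Let's trace through this code step by step.

Initialize: result = [val * 3 for val in range(9) if val > 4]

After execution: result = [15, 18, 21, 24]
[15, 18, 21, 24]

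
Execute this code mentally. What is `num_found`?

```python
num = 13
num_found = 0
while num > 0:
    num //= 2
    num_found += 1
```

Let's trace through this code step by step.

Initialize: num = 13
Initialize: num_found = 0
Entering loop: while num > 0:

After execution: num_found = 4
4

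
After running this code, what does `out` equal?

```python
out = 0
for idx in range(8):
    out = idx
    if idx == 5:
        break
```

Let's trace through this code step by step.

Initialize: out = 0
Entering loop: for idx in range(8):

After execution: out = 5
5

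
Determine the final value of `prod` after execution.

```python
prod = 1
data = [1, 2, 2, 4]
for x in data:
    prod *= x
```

Let's trace through this code step by step.

Initialize: prod = 1
Initialize: data = [1, 2, 2, 4]
Entering loop: for x in data:

After execution: prod = 16
16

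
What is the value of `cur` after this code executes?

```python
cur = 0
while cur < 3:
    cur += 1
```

Let's trace through this code step by step.

Initialize: cur = 0
Entering loop: while cur < 3:

After execution: cur = 3
3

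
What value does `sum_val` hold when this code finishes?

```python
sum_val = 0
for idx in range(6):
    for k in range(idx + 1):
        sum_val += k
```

Let's trace through this code step by step.

Initialize: sum_val = 0
Entering loop: for idx in range(6):

After execution: sum_val = 35
35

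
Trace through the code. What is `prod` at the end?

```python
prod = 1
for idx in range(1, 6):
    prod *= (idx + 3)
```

Let's trace through this code step by step.

Initialize: prod = 1
Entering loop: for idx in range(1, 6):

After execution: prod = 6720
6720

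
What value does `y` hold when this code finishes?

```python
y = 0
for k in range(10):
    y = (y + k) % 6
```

Let's trace through this code step by step.

Initialize: y = 0
Entering loop: for k in range(10):

After execution: y = 3
3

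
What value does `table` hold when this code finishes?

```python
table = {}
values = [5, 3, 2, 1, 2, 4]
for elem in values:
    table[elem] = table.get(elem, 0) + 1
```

Let's trace through this code step by step.

Initialize: table = {}
Initialize: values = [5, 3, 2, 1, 2, 4]
Entering loop: for elem in values:

After execution: table = {5: 1, 3: 1, 2: 2, 1: 1, 4: 1}
{5: 1, 3: 1, 2: 2, 1: 1, 4: 1}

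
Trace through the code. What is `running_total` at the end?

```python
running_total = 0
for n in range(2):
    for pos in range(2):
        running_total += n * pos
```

Let's trace through this code step by step.

Initialize: running_total = 0
Entering loop: for n in range(2):

After execution: running_total = 1
1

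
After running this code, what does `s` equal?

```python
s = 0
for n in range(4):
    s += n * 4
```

Let's trace through this code step by step.

Initialize: s = 0
Entering loop: for n in range(4):

After execution: s = 24
24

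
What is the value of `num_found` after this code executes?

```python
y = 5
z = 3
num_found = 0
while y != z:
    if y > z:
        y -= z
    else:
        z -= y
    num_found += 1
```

Let's trace through this code step by step.

Initialize: y = 5
Initialize: z = 3
Initialize: num_found = 0
Entering loop: while y != z:

After execution: num_found = 3
3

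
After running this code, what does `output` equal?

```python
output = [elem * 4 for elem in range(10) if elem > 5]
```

Let's trace through this code step by step.

Initialize: output = [elem * 4 for elem in range(10) if elem > 5]

After execution: output = [24, 28, 32, 36]
[24, 28, 32, 36]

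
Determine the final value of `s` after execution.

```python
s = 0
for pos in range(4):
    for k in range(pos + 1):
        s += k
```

Let's trace through this code step by step.

Initialize: s = 0
Entering loop: for pos in range(4):

After execution: s = 10
10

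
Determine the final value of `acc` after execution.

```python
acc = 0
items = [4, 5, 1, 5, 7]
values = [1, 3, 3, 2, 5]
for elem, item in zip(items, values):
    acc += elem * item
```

Let's trace through this code step by step.

Initialize: acc = 0
Initialize: items = [4, 5, 1, 5, 7]
Initialize: values = [1, 3, 3, 2, 5]
Entering loop: for elem, item in zip(items, values):

After execution: acc = 67
67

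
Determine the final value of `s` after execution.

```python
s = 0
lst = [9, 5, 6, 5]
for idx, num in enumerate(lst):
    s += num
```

Let's trace through this code step by step.

Initialize: s = 0
Initialize: lst = [9, 5, 6, 5]
Entering loop: for idx, num in enumerate(lst):

After execution: s = 25
25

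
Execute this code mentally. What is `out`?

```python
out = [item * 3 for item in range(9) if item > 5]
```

Let's trace through this code step by step.

Initialize: out = [item * 3 for item in range(9) if item > 5]

After execution: out = [18, 21, 24]
[18, 21, 24]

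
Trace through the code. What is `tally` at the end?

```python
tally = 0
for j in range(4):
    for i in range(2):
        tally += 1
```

Let's trace through this code step by step.

Initialize: tally = 0
Entering loop: for j in range(4):

After execution: tally = 8
8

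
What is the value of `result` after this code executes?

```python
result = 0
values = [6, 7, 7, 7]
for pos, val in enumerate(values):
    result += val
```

Let's trace through this code step by step.

Initialize: result = 0
Initialize: values = [6, 7, 7, 7]
Entering loop: for pos, val in enumerate(values):

After execution: result = 27
27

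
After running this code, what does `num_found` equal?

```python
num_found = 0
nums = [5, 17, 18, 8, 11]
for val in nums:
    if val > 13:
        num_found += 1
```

Let's trace through this code step by step.

Initialize: num_found = 0
Initialize: nums = [5, 17, 18, 8, 11]
Entering loop: for val in nums:

After execution: num_found = 2
2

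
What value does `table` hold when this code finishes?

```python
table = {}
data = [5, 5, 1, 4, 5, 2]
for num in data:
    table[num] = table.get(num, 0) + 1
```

Let's trace through this code step by step.

Initialize: table = {}
Initialize: data = [5, 5, 1, 4, 5, 2]
Entering loop: for num in data:

After execution: table = {5: 3, 1: 1, 4: 1, 2: 1}
{5: 3, 1: 1, 4: 1, 2: 1}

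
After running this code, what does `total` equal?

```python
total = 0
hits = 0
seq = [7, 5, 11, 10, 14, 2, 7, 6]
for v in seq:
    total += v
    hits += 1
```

Let's trace through this code step by step.

Initialize: total = 0
Initialize: hits = 0
Initialize: seq = [7, 5, 11, 10, 14, 2, 7, 6]
Entering loop: for v in seq:

After execution: total = 62
62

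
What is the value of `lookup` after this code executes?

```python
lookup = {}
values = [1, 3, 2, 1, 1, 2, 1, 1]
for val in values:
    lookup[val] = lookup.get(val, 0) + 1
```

Let's trace through this code step by step.

Initialize: lookup = {}
Initialize: values = [1, 3, 2, 1, 1, 2, 1, 1]
Entering loop: for val in values:

After execution: lookup = {1: 5, 3: 1, 2: 2}
{1: 5, 3: 1, 2: 2}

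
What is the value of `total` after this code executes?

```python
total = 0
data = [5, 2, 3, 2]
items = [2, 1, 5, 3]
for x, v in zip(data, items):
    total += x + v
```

Let's trace through this code step by step.

Initialize: total = 0
Initialize: data = [5, 2, 3, 2]
Initialize: items = [2, 1, 5, 3]
Entering loop: for x, v in zip(data, items):

After execution: total = 23
23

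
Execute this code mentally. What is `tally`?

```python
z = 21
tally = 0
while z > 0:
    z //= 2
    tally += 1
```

Let's trace through this code step by step.

Initialize: z = 21
Initialize: tally = 0
Entering loop: while z > 0:

After execution: tally = 5
5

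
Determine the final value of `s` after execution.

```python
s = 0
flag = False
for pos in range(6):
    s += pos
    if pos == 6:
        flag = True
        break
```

Let's trace through this code step by step.

Initialize: s = 0
Initialize: flag = False
Entering loop: for pos in range(6):

After execution: s = 15
15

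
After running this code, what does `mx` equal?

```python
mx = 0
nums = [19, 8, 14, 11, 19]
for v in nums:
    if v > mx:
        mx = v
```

Let's trace through this code step by step.

Initialize: mx = 0
Initialize: nums = [19, 8, 14, 11, 19]
Entering loop: for v in nums:

After execution: mx = 19
19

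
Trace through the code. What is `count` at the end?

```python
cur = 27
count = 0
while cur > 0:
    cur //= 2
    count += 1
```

Let's trace through this code step by step.

Initialize: cur = 27
Initialize: count = 0
Entering loop: while cur > 0:

After execution: count = 5
5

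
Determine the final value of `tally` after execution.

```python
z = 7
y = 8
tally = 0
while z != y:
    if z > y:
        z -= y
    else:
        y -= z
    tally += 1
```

Let's trace through this code step by step.

Initialize: z = 7
Initialize: y = 8
Initialize: tally = 0
Entering loop: while z != y:

After execution: tally = 7
7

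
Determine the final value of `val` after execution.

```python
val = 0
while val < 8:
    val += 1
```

Let's trace through this code step by step.

Initialize: val = 0
Entering loop: while val < 8:

After execution: val = 8
8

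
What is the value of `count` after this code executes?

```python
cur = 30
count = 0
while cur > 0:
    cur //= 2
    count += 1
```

Let's trace through this code step by step.

Initialize: cur = 30
Initialize: count = 0
Entering loop: while cur > 0:

After execution: count = 5
5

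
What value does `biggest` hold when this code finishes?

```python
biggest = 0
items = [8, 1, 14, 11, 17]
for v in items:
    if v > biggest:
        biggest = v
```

Let's trace through this code step by step.

Initialize: biggest = 0
Initialize: items = [8, 1, 14, 11, 17]
Entering loop: for v in items:

After execution: biggest = 17
17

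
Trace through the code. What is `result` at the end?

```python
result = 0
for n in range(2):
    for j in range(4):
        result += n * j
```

Let's trace through this code step by step.

Initialize: result = 0
Entering loop: for n in range(2):

After execution: result = 6
6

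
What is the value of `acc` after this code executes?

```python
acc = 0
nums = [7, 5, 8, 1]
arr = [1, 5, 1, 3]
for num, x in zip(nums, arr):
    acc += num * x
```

Let's trace through this code step by step.

Initialize: acc = 0
Initialize: nums = [7, 5, 8, 1]
Initialize: arr = [1, 5, 1, 3]
Entering loop: for num, x in zip(nums, arr):

After execution: acc = 43
43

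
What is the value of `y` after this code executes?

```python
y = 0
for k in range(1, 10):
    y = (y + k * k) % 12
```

Let's trace through this code step by step.

Initialize: y = 0
Entering loop: for k in range(1, 10):

After execution: y = 9
9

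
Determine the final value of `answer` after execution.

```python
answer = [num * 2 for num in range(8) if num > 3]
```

Let's trace through this code step by step.

Initialize: answer = [num * 2 for num in range(8) if num > 3]

After execution: answer = [8, 10, 12, 14]
[8, 10, 12, 14]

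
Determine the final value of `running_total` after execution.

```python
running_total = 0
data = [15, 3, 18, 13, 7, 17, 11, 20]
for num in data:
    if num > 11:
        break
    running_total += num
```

Let's trace through this code step by step.

Initialize: running_total = 0
Initialize: data = [15, 3, 18, 13, 7, 17, 11, 20]
Entering loop: for num in data:

After execution: running_total = 0
0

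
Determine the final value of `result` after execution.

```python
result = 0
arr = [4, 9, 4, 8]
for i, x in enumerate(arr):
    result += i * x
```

Let's trace through this code step by step.

Initialize: result = 0
Initialize: arr = [4, 9, 4, 8]
Entering loop: for i, x in enumerate(arr):

After execution: result = 41
41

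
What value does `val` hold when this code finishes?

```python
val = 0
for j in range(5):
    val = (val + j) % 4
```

Let's trace through this code step by step.

Initialize: val = 0
Entering loop: for j in range(5):

After execution: val = 2
2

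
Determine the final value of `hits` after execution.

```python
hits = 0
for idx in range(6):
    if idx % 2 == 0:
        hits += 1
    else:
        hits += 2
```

Let's trace through this code step by step.

Initialize: hits = 0
Entering loop: for idx in range(6):

After execution: hits = 9
9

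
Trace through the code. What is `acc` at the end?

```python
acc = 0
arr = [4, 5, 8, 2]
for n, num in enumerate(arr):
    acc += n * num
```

Let's trace through this code step by step.

Initialize: acc = 0
Initialize: arr = [4, 5, 8, 2]
Entering loop: for n, num in enumerate(arr):

After execution: acc = 27
27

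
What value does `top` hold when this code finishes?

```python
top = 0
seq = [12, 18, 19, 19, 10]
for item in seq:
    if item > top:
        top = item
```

Let's trace through this code step by step.

Initialize: top = 0
Initialize: seq = [12, 18, 19, 19, 10]
Entering loop: for item in seq:

After execution: top = 19
19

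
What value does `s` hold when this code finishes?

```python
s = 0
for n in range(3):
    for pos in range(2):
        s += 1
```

Let's trace through this code step by step.

Initialize: s = 0
Entering loop: for n in range(3):

After execution: s = 6
6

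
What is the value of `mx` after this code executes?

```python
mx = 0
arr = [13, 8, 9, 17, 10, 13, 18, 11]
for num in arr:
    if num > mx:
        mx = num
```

Let's trace through this code step by step.

Initialize: mx = 0
Initialize: arr = [13, 8, 9, 17, 10, 13, 18, 11]
Entering loop: for num in arr:

After execution: mx = 18
18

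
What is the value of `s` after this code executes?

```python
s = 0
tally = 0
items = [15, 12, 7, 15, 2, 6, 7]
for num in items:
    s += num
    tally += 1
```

Let's trace through this code step by step.

Initialize: s = 0
Initialize: tally = 0
Initialize: items = [15, 12, 7, 15, 2, 6, 7]
Entering loop: for num in items:

After execution: s = 64
64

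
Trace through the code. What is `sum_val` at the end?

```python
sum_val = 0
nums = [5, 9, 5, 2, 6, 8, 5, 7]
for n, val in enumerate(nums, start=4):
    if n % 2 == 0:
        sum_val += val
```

Let's trace through this code step by step.

Initialize: sum_val = 0
Initialize: nums = [5, 9, 5, 2, 6, 8, 5, 7]
Entering loop: for n, val in enumerate(nums, start=4):

After execution: sum_val = 21
21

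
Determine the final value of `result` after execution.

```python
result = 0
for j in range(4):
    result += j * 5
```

Let's trace through this code step by step.

Initialize: result = 0
Entering loop: for j in range(4):

After execution: result = 30
30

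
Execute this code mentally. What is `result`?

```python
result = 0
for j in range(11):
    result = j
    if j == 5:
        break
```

Let's trace through this code step by step.

Initialize: result = 0
Entering loop: for j in range(11):

After execution: result = 5
5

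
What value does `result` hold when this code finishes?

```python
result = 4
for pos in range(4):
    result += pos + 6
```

Let's trace through this code step by step.

Initialize: result = 4
Entering loop: for pos in range(4):

After execution: result = 34
34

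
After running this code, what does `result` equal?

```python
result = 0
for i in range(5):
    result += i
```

Let's trace through this code step by step.

Initialize: result = 0
Entering loop: for i in range(5):

After execution: result = 10
10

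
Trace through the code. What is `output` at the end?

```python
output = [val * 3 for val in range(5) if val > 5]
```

Let's trace through this code step by step.

Initialize: output = [val * 3 for val in range(5) if val > 5]

After execution: output = []
[]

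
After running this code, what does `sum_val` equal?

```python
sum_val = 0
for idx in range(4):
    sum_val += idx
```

Let's trace through this code step by step.

Initialize: sum_val = 0
Entering loop: for idx in range(4):

After execution: sum_val = 6
6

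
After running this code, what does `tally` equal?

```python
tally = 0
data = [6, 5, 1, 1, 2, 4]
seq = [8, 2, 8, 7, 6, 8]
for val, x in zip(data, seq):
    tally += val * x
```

Let's trace through this code step by step.

Initialize: tally = 0
Initialize: data = [6, 5, 1, 1, 2, 4]
Initialize: seq = [8, 2, 8, 7, 6, 8]
Entering loop: for val, x in zip(data, seq):

After execution: tally = 117
117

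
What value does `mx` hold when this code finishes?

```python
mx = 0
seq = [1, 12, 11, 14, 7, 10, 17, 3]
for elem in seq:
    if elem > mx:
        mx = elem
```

Let's trace through this code step by step.

Initialize: mx = 0
Initialize: seq = [1, 12, 11, 14, 7, 10, 17, 3]
Entering loop: for elem in seq:

After execution: mx = 17
17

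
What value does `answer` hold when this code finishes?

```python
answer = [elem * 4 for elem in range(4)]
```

Let's trace through this code step by step.

Initialize: answer = [elem * 4 for elem in range(4)]

After execution: answer = [0, 4, 8, 12]
[0, 4, 8, 12]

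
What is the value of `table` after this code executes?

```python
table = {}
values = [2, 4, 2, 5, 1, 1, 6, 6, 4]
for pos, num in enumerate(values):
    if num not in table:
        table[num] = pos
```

Let's trace through this code step by step.

Initialize: table = {}
Initialize: values = [2, 4, 2, 5, 1, 1, 6, 6, 4]
Entering loop: for pos, num in enumerate(values):

After execution: table = {2: 0, 4: 1, 5: 3, 1: 4, 6: 6}
{2: 0, 4: 1, 5: 3, 1: 4, 6: 6}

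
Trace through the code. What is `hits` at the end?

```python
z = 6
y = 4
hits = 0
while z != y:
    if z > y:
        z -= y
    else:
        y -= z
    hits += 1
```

Let's trace through this code step by step.

Initialize: z = 6
Initialize: y = 4
Initialize: hits = 0
Entering loop: while z != y:

After execution: hits = 2
2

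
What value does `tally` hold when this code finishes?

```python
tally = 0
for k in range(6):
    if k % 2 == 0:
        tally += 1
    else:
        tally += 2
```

Let's trace through this code step by step.

Initialize: tally = 0
Entering loop: for k in range(6):

After execution: tally = 9
9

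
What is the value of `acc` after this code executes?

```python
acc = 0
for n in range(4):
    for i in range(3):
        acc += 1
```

Let's trace through this code step by step.

Initialize: acc = 0
Entering loop: for n in range(4):

After execution: acc = 12
12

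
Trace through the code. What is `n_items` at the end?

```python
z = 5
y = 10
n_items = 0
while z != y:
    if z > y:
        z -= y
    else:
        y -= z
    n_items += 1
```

Let's trace through this code step by step.

Initialize: z = 5
Initialize: y = 10
Initialize: n_items = 0
Entering loop: while z != y:

After execution: n_items = 1
1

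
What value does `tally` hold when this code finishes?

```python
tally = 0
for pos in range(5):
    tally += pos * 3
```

Let's trace through this code step by step.

Initialize: tally = 0
Entering loop: for pos in range(5):

After execution: tally = 30
30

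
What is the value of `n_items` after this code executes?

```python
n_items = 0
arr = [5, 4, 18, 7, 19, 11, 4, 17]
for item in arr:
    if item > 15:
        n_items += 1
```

Let's trace through this code step by step.

Initialize: n_items = 0
Initialize: arr = [5, 4, 18, 7, 19, 11, 4, 17]
Entering loop: for item in arr:

After execution: n_items = 3
3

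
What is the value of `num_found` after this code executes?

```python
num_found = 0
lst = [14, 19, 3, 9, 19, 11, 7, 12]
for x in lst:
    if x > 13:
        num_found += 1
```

Let's trace through this code step by step.

Initialize: num_found = 0
Initialize: lst = [14, 19, 3, 9, 19, 11, 7, 12]
Entering loop: for x in lst:

After execution: num_found = 3
3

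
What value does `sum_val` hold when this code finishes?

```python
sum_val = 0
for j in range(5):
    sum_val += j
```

Let's trace through this code step by step.

Initialize: sum_val = 0
Entering loop: for j in range(5):

After execution: sum_val = 10
10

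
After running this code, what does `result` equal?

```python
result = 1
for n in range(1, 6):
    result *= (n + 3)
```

Let's trace through this code step by step.

Initialize: result = 1
Entering loop: for n in range(1, 6):

After execution: result = 6720
6720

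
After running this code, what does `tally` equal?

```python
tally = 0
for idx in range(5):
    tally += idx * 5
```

Let's trace through this code step by step.

Initialize: tally = 0
Entering loop: for idx in range(5):

After execution: tally = 50
50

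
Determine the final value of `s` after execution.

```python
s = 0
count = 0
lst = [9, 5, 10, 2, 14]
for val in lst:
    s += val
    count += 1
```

Let's trace through this code step by step.

Initialize: s = 0
Initialize: count = 0
Initialize: lst = [9, 5, 10, 2, 14]
Entering loop: for val in lst:

After execution: s = 40
40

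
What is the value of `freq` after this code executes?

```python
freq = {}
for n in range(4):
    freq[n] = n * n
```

Let's trace through this code step by step.

Initialize: freq = {}
Entering loop: for n in range(4):

After execution: freq = {0: 0, 1: 1, 2: 4, 3: 9}
{0: 0, 1: 1, 2: 4, 3: 9}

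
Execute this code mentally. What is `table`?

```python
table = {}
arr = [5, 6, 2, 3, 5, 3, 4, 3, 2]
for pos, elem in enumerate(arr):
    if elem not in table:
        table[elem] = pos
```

Let's trace through this code step by step.

Initialize: table = {}
Initialize: arr = [5, 6, 2, 3, 5, 3, 4, 3, 2]
Entering loop: for pos, elem in enumerate(arr):

After execution: table = {5: 0, 6: 1, 2: 2, 3: 3, 4: 6}
{5: 0, 6: 1, 2: 2, 3: 3, 4: 6}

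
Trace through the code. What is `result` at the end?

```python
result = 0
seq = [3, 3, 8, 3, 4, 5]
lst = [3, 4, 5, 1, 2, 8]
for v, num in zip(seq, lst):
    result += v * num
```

Let's trace through this code step by step.

Initialize: result = 0
Initialize: seq = [3, 3, 8, 3, 4, 5]
Initialize: lst = [3, 4, 5, 1, 2, 8]
Entering loop: for v, num in zip(seq, lst):

After execution: result = 112
112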